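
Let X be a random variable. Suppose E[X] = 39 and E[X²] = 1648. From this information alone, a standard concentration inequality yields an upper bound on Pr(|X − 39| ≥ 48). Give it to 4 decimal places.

The first two moments determine the variance, so Chebyshev's inequality is the sharpest standard bound available.
Var(X) = E[X²] − (E[X])² = 1648 − 1521 = 127.
Chebyshev's inequality: Pr(|X − μ| ≥ t) ≤ Var(X)/t² = 127/2304 = 0.0551.

0.0551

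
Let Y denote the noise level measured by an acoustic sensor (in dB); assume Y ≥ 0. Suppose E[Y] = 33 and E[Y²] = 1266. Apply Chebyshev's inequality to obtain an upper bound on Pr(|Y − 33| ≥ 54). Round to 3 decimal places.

0.061

Var(Y) = E[Y²] − (E[Y])² = 1266 − 1089 = 177.
Chebyshev's inequality: Pr(|Y − μ| ≥ t) ≤ Var(Y)/t² = 177/2916 = 0.0607.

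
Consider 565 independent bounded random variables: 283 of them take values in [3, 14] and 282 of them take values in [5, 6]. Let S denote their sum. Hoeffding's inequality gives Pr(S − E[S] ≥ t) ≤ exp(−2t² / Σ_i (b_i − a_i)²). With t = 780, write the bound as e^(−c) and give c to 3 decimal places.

Σ(b_i − a_i)² = 283·11² + 282·1² = 34525.
c = 2t² / 34525 = 2·780² / 34525 = 35.2440.

35.244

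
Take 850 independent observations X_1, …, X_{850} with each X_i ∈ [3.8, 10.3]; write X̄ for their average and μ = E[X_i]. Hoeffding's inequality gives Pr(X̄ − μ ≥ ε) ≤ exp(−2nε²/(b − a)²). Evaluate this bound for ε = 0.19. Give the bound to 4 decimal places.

0.2340

Exponent: 2nε²/(b − a)² = 2·850·0.19² / 6.5² = 1.45254.
Bound = exp(−1.45254) = 0.23397.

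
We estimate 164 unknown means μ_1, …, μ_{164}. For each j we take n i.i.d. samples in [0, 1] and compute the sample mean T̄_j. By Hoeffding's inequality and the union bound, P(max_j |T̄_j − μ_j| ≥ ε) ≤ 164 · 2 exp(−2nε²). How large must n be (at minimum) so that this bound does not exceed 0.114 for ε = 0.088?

515

Need 2·164·exp(−2nε²) ≤ 0.114, i.e. exp(−2nε²) ≤ 0.114/328.
So 2nε² ≥ ln(328/0.114) = 7.964570.
Hence n ≥ 7.964570/(2·0.088²) = 514.241.
The smallest integer n is 515.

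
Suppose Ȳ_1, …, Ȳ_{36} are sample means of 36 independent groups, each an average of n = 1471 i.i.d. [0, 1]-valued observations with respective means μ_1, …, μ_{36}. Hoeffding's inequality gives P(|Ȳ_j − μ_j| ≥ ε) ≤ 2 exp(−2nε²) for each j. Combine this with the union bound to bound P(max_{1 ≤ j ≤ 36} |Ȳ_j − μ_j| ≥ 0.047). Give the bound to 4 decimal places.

0.1084

Per-experiment Hoeffding bound: 2·exp(−2·1471·0.047²) = 2·exp(−6.49888) = 0.0030103.
Union bound over 36 events: 36·0.0030103 = 0.10837.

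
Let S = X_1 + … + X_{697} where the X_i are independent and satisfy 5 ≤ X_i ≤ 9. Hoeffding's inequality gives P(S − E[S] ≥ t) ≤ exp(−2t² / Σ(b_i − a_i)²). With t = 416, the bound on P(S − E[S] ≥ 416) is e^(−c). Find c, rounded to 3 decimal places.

Σ(b_i − a_i)² = 697·(4)² = 11152.
c = 2t²/11152 = 2·416²/11152 = 31.0359.

31.036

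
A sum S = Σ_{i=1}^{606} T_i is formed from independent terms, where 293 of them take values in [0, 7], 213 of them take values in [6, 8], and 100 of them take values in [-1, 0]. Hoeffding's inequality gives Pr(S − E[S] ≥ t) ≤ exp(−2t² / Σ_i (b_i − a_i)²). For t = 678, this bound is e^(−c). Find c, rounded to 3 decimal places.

Σ(b_i − a_i)² = 293·7² + 213·2² + 100·1² = 15309.
c = 2t² / 15309 = 2·678² / 15309 = 60.0541.

60.054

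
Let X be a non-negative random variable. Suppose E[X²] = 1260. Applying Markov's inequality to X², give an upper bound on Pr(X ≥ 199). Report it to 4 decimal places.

0.0318

Since X ≥ 0, the event {X ≥ 199} is the same as {X² ≥ 39601}.
Markov's inequality applied to X² gives Pr(X² ≥ 39601) ≤ E[X²]/39601 = 1260/39601 = 0.0318.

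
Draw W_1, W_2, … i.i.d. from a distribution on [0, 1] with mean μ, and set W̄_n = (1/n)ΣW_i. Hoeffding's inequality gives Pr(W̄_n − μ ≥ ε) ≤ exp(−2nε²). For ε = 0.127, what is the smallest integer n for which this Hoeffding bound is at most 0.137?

62

Require exp(−2nε²) ≤ 0.137, i.e. 2nε² ≥ ln(1/0.137) = 1.987774.
So n ≥ 1.987774 / (2·0.127²) = 61.621.
The smallest integer n is 62.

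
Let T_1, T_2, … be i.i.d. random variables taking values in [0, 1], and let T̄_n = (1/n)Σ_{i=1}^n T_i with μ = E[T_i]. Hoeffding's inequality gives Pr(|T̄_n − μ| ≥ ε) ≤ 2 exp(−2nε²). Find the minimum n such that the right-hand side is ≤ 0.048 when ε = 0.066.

Require 2·exp(−2nε²) ≤ 0.048, i.e. 2nε² ≥ ln(2/0.048) = 3.729701.
So n ≥ 3.729701 / (2·0.066²) = 428.111.
The smallest integer n is 429.

429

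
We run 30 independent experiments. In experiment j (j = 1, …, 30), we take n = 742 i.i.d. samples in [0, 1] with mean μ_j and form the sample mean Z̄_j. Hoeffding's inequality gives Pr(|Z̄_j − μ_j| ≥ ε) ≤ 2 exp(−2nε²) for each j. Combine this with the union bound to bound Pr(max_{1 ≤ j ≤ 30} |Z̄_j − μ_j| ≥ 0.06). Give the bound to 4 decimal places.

0.2871

Per-experiment Hoeffding bound: 2·exp(−2·742·0.06²) = 2·exp(−5.34240) = 0.0095687.
Union bound over 30 events: 30·0.0095687 = 0.28706.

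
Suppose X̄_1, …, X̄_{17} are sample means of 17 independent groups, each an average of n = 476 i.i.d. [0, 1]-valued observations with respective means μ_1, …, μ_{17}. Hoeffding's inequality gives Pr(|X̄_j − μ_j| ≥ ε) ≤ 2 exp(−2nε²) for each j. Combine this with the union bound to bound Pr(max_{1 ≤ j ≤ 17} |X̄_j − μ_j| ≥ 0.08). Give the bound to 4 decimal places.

0.0768

Per-experiment Hoeffding bound: 2·exp(−2·476·0.08²) = 2·exp(−6.09280) = 0.0045181.
Union bound over 17 events: 17·0.0045181 = 0.07681.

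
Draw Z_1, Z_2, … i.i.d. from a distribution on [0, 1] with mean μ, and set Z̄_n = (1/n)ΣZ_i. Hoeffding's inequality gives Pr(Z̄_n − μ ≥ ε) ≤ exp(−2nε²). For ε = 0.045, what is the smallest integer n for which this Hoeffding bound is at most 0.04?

Require exp(−2nε²) ≤ 0.04, i.e. 2nε² ≥ ln(1/0.04) = 3.218876.
So n ≥ 3.218876 / (2·0.045²) = 794.784.
The smallest integer n is 795.

795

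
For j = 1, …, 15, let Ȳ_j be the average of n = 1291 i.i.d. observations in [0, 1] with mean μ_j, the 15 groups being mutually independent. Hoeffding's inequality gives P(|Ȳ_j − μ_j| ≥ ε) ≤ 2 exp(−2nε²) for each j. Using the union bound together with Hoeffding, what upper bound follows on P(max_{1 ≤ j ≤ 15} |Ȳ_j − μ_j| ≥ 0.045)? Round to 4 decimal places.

Per-experiment Hoeffding bound: 2·exp(−2·1291·0.045²) = 2·exp(−5.22855) = 0.010723.
Union bound over 15 events: 15·0.010723 = 0.16084.

0.1608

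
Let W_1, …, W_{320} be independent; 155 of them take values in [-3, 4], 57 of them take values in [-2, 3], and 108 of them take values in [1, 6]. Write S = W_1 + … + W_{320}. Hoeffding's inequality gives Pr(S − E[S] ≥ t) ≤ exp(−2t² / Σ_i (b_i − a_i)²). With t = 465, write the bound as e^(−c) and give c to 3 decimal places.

Σ(b_i − a_i)² = 155·7² + 57·5² + 108·5² = 11720.
c = 2t² / 11720 = 2·465² / 11720 = 36.8985.

36.898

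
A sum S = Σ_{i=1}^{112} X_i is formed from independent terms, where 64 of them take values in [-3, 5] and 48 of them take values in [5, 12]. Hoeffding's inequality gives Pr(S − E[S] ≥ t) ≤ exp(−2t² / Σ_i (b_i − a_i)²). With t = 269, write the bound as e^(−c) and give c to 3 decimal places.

22.444

Σ(b_i − a_i)² = 64·8² + 48·7² = 6448.
c = 2t² / 6448 = 2·269² / 6448 = 22.4445.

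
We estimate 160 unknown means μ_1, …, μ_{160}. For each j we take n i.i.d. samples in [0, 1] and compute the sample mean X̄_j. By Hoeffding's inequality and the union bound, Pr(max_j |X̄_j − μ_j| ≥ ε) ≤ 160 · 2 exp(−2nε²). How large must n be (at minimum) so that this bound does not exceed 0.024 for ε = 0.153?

Need 2·160·exp(−2nε²) ≤ 0.024, i.e. exp(−2nε²) ≤ 0.024/320.
So 2nε² ≥ ln(320/0.024) = 9.498022.
Hence n ≥ 9.498022/(2·0.153²) = 202.871.
The smallest integer n is 203.

203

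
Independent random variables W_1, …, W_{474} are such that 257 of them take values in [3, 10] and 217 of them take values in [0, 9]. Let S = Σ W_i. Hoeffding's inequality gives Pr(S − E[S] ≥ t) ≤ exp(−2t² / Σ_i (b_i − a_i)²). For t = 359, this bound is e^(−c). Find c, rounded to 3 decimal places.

Σ(b_i − a_i)² = 257·7² + 217·9² = 30170.
c = 2t² / 30170 = 2·359² / 30170 = 8.5437.

8.544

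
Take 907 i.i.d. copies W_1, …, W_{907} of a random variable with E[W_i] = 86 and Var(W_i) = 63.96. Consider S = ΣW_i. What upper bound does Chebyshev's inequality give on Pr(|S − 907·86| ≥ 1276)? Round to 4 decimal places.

Var(S) = n·Var(W_i) = 907·63.96 = 58011.72.
Chebyshev: Pr(|S − 907·86| ≥ 1276) ≤ Var(S)/1276² = 58011.72/1628176 = 0.0356.

0.0356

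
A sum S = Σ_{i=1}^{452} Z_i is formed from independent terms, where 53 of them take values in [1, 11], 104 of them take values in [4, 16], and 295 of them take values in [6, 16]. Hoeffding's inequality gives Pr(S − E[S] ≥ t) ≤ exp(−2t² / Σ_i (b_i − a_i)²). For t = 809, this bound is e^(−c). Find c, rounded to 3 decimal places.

Σ(b_i − a_i)² = 53·10² + 104·12² + 295·10² = 49776.
c = 2t² / 49776 = 2·809² / 49776 = 26.2971.

26.297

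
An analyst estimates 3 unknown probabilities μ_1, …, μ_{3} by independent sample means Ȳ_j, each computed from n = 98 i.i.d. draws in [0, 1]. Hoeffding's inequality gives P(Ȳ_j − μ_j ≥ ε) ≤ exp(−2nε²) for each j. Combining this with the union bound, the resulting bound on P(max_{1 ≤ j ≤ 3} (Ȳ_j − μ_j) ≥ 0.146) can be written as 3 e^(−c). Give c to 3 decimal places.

Union bound over the 3 events: P(max_{1 ≤ j ≤ 3} (Ȳ_j − μ_j) ≥ 0.146) ≤ 3·exp(−2nε²) = 3 exp(−2·98·0.146²).
So c = 2·98·0.146² = 4.1779.

4.178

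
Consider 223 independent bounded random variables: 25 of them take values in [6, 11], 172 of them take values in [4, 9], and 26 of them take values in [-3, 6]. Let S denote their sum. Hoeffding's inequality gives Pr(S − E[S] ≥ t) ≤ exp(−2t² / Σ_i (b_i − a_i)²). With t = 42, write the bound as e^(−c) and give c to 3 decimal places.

0.502

Σ(b_i − a_i)² = 25·5² + 172·5² + 26·9² = 7031.
c = 2t² / 7031 = 2·42² / 7031 = 0.5018.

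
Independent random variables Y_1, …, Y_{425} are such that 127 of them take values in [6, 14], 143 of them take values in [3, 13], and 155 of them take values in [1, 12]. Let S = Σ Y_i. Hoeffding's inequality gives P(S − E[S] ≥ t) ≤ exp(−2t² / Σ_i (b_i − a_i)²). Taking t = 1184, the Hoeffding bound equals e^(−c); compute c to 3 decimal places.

68.079

Σ(b_i − a_i)² = 127·8² + 143·10² + 155·11² = 41183.
c = 2t² / 41183 = 2·1184² / 41183 = 68.0794.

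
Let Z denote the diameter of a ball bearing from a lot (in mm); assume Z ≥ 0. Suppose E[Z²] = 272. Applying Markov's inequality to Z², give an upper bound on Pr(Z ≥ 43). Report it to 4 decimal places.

Since Z ≥ 0, the event {Z ≥ 43} is the same as {Z² ≥ 1849}.
Markov's inequality applied to Z² gives Pr(Z² ≥ 1849) ≤ E[Z²]/1849 = 272/1849 = 0.1471.

0.1471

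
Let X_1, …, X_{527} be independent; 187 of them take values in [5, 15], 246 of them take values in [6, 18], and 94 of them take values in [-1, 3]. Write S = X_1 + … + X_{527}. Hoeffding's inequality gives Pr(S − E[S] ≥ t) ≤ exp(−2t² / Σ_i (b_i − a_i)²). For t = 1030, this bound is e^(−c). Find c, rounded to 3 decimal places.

38.143

Σ(b_i − a_i)² = 187·10² + 246·12² + 94·4² = 55628.
c = 2t² / 55628 = 2·1030² / 55628 = 38.1427.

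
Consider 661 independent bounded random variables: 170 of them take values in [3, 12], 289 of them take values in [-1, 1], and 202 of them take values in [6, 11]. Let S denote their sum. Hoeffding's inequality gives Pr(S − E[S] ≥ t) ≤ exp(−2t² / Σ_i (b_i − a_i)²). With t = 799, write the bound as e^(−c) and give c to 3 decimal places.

63.917

Σ(b_i − a_i)² = 170·9² + 289·2² + 202·5² = 19976.
c = 2t² / 19976 = 2·799² / 19976 = 63.9168.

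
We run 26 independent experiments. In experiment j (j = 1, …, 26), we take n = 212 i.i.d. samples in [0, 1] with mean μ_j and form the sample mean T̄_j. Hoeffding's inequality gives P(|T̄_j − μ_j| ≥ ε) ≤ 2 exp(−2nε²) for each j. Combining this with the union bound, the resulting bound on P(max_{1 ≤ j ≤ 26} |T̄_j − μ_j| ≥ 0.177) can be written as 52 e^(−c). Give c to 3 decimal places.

Union bound over the 26 events: P(max_{1 ≤ j ≤ 26} |T̄_j − μ_j| ≥ 0.177) ≤ 26·2·exp(−2nε²) = 52 exp(−2·212·0.177²).
So c = 2·212·0.177² = 13.2835.

13.283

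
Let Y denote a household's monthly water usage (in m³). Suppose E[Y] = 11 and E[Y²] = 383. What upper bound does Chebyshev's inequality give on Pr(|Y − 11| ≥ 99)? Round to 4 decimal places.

Var(Y) = E[Y²] − (E[Y])² = 383 − 121 = 262.
Chebyshev's inequality: Pr(|Y − μ| ≥ t) ≤ Var(Y)/t² = 262/9801 = 0.0267.

0.0267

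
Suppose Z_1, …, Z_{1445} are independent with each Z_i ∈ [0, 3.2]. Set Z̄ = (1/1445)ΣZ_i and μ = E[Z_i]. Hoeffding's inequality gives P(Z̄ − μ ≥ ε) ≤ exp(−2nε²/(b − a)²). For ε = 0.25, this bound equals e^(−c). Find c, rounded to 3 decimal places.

17.639

c = 2nε²/(b − a)² = 2·1445·0.25² / 3.2² = 17.6392.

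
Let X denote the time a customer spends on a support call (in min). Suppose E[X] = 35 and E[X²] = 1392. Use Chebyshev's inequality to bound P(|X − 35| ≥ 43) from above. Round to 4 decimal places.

0.0903

Var(X) = E[X²] − (E[X])² = 1392 − 1225 = 167.
Chebyshev's inequality: P(|X − μ| ≥ t) ≤ Var(X)/t² = 167/1849 = 0.0903.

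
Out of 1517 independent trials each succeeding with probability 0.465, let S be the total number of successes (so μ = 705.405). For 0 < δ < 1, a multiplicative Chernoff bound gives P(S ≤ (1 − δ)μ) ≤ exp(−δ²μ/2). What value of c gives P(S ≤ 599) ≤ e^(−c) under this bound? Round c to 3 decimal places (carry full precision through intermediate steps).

8.025

Write 599 = (1 − δ)μ, so δ = 1 − 599/705.405 = 0.1508424…
Then the exponent is δ²μ/2 = (μ − 599)²/(2μ) = 8.025194.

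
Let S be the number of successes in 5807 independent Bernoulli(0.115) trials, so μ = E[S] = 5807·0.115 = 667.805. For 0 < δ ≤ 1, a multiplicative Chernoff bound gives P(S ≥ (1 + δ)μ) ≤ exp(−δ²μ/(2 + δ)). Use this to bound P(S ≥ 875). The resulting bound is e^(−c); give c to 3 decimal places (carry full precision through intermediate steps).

27.826

Write 875 = (1 + δ)μ, so δ = 875/667.805 − 1 = 0.3102627…
Then the exponent is δ²μ/(2 + δ) = (875 − μ)² / (μ·(2 + δ)) = 27.825790.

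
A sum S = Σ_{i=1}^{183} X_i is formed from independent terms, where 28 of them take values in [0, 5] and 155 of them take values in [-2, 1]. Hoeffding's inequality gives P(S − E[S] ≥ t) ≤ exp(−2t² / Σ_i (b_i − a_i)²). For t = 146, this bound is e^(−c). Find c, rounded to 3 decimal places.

Σ(b_i − a_i)² = 28·5² + 155·3² = 2095.
c = 2t² / 2095 = 2·146² / 2095 = 20.3494.

20.349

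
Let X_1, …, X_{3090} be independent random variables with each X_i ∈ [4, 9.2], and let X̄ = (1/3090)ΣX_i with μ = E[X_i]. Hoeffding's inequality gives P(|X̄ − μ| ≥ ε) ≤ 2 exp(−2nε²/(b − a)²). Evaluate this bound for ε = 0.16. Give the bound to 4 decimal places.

Exponent: 2nε²/(b − a)² = 2·3090·0.16² / 5.2² = 5.85089.
Bound = 2·exp(−5.85089) = 0.00575.

0.0058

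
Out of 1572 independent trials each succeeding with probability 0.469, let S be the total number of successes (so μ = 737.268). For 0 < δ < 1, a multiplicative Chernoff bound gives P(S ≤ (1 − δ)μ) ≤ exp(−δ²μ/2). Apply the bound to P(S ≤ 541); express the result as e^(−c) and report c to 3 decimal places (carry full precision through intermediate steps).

26.124

Write 541 = (1 − δ)μ, so δ = 1 − 541/737.268 = 0.2662098…
Then the exponent is δ²μ/2 = (μ − 541)²/(2μ) = 26.124237.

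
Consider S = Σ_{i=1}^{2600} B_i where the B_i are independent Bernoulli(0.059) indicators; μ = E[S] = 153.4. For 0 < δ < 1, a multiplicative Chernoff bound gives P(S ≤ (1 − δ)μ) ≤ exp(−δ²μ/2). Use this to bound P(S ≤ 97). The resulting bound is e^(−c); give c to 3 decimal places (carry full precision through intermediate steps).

10.368

Write 97 = (1 − δ)μ, so δ = 1 − 97/153.4 = 0.3676662…
Then the exponent is δ²μ/2 = (μ − 97)²/(2μ) = 10.368188.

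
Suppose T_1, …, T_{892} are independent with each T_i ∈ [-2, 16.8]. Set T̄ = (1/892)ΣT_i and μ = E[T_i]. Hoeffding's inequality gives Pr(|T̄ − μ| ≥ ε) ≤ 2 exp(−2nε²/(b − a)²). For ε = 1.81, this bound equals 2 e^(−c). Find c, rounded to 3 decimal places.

c = 2nε²/(b − a)² = 2·892·1.81² / 18.8² = 16.5362.

16.536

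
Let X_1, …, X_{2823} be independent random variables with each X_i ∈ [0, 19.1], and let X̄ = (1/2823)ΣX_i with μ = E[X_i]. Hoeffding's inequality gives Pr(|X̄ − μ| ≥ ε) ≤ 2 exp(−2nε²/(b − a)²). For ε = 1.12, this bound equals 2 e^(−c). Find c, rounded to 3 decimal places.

19.414

c = 2nε²/(b − a)² = 2·2823·1.12² / 19.1² = 19.4138.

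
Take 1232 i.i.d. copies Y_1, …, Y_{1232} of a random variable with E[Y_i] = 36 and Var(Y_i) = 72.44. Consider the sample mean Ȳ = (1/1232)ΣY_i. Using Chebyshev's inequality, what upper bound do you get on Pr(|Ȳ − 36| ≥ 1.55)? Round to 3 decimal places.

Var(Ȳ) = Var(Y_i)/n = 72.44/1232 = 0.058799.
Chebyshev: Pr(|Ȳ − 36| ≥ 1.55) ≤ Var(Ȳ)/(1.55)² = 72.44/(1232·1.55²) = 0.0245.

0.024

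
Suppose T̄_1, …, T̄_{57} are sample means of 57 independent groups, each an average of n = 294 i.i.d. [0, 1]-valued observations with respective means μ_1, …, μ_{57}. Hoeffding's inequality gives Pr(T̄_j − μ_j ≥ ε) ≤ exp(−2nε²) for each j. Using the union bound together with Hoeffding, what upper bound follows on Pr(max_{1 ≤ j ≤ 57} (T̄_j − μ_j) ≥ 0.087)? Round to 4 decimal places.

0.6653

Per-experiment Hoeffding bound: exp(−2·294·0.087²) = exp(−4.45057) = 0.011672.
Union bound over 57 events: 57·0.011672 = 0.66530.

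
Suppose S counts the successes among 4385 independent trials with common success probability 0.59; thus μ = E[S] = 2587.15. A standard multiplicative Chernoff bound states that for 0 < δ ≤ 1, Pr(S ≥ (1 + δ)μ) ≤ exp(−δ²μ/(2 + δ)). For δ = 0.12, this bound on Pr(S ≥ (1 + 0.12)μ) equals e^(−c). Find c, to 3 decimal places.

c = δ²μ/(2 + δ) = 0.12²·2587.15/(2 + 0.12) = 17.5731.

17.573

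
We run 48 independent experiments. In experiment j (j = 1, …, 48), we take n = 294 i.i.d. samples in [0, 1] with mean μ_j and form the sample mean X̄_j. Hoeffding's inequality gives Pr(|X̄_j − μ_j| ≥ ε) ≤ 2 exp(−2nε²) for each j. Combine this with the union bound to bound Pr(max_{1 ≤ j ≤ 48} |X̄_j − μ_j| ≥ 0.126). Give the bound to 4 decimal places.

Per-experiment Hoeffding bound: 2·exp(−2·294·0.126²) = 2·exp(−9.33509) = 0.00017654.
Union bound over 48 events: 48·0.00017654 = 0.00847.

0.0085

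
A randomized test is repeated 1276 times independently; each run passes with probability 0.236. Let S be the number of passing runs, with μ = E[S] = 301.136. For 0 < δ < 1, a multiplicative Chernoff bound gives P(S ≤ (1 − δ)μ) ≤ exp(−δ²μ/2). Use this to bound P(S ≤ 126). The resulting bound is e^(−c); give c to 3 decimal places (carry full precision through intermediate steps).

50.928

Write 126 = (1 − δ)μ, so δ = 1 − 126/301.136 = 0.5815844…
Then the exponent is δ²μ/2 = (μ − 126)²/(2μ) = 50.928183.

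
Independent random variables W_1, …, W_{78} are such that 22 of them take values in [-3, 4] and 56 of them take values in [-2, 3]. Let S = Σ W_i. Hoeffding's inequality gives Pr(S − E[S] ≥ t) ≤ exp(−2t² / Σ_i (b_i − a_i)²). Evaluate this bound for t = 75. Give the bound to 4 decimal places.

0.0107

Σ(b_i − a_i)² = 22·7² + 56·5² = 2478.
Exponent = 2·75² / 2478 = 4.53995.
Bound = exp(−4.53995) = 0.01067.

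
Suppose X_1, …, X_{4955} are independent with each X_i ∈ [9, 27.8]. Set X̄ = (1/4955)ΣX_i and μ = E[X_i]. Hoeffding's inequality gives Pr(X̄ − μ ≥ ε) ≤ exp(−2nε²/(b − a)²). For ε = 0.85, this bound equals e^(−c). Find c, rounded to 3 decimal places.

c = 2nε²/(b − a)² = 2·4955·0.85² / 18.8² = 20.2580.

20.258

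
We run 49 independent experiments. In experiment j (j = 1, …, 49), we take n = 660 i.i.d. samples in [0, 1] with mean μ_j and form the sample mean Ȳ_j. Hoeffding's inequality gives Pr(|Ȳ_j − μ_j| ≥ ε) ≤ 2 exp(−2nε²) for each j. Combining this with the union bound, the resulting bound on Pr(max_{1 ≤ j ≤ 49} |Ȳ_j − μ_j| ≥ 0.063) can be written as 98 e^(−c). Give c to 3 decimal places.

Union bound over the 49 events: Pr(max_{1 ≤ j ≤ 49} |Ȳ_j − μ_j| ≥ 0.063) ≤ 49·2·exp(−2nε²) = 98 exp(−2·660·0.063²).
So c = 2·660·0.063² = 5.2391.

5.239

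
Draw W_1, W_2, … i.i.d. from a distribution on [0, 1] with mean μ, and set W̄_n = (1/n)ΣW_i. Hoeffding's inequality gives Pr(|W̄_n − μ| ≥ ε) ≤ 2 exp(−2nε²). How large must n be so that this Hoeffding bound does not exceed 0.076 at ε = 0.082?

244

Require 2·exp(−2nε²) ≤ 0.076, i.e. 2nε² ≥ ln(2/0.076) = 3.270169.
So n ≥ 3.270169 / (2·0.082²) = 243.171.
The smallest integer n is 244.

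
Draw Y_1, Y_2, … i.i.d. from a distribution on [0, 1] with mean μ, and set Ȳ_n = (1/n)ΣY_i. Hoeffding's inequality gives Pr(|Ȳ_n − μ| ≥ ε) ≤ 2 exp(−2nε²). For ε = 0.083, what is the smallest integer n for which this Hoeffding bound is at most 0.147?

Require 2·exp(−2nε²) ≤ 0.147, i.e. 2nε² ≥ ln(2/0.147) = 2.610470.
So n ≥ 2.610470 / (2·0.083²) = 189.467.
The smallest integer n is 190.

190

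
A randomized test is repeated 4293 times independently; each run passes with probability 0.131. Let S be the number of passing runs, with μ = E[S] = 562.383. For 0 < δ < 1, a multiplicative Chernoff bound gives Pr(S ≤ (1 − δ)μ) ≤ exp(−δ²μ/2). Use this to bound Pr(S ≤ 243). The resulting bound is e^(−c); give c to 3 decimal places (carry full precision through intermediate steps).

90.690

Write 243 = (1 − δ)μ, so δ = 1 − 243/562.383 = 0.5679101…
Then the exponent is δ²μ/2 = (μ − 243)²/(2μ) = 90.690420.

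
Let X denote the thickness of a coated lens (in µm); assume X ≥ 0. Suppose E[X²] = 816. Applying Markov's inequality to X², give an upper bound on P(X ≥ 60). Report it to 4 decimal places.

0.2267

Since X ≥ 0, the event {X ≥ 60} is the same as {X² ≥ 3600}.
Markov's inequality applied to X² gives P(X² ≥ 3600) ≤ E[X²]/3600 = 816/3600 = 0.2267.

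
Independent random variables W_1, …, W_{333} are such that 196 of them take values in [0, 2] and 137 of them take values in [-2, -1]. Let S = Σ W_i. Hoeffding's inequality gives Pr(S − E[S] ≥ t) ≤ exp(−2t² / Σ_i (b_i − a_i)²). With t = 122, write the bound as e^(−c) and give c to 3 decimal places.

Σ(b_i − a_i)² = 196·2² + 137·1² = 921.
c = 2t² / 921 = 2·122² / 921 = 32.3214.

32.321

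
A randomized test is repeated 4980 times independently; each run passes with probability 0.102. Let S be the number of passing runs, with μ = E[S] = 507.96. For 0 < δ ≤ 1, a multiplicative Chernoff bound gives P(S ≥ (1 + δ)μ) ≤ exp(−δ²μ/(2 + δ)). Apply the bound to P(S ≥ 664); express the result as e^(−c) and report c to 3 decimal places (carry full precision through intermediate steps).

20.776

Write 664 = (1 + δ)μ, so δ = 664/507.96 − 1 = 0.3071895…
Then the exponent is δ²μ/(2 + δ) = (664 − μ)² / (μ·(2 + δ)) = 20.775864.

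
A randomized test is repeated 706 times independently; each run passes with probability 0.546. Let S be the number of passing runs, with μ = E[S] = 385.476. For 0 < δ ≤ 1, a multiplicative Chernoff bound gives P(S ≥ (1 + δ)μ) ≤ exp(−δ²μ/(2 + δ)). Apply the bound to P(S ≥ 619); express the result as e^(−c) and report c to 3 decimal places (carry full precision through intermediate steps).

Write 619 = (1 + δ)μ, so δ = 619/385.476 − 1 = 0.6058068…
Then the exponent is δ²μ/(2 + δ) = (619 − μ)² / (μ·(2 + δ)) = 54.290455.

54.290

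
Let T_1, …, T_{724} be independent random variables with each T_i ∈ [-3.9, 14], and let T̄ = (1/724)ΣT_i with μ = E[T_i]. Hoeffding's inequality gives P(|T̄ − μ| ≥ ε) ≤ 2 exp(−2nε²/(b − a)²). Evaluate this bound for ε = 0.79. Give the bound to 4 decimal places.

Exponent: 2nε²/(b − a)² = 2·724·0.79² / 17.9² = 2.82044.
Bound = 2·exp(−2.82044) = 0.11916.

0.1192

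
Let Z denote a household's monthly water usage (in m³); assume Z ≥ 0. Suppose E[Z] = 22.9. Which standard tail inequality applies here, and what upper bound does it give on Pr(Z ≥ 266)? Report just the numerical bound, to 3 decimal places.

Only the mean of a non-negative variable is known, so Markov's inequality is the applicable tail bound.
Markov's inequality: for a non-negative random variable, Pr(Z ≥ a) ≤ E[Z]/a.
Here E[Z] = 22.9 and a = 266, so the bound is 22.9/266 = 0.0861.

0.086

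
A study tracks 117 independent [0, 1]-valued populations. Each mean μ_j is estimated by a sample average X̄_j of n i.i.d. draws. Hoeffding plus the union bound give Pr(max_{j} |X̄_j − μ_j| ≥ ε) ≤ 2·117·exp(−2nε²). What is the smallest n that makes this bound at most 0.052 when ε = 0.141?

Need 2·117·exp(−2nε²) ≤ 0.052, i.e. exp(−2nε²) ≤ 0.052/234.
So 2nε² ≥ ln(234/0.052) = 8.411833.
Hence n ≥ 8.411833/(2·0.141²) = 211.555.
The smallest integer n is 212.

212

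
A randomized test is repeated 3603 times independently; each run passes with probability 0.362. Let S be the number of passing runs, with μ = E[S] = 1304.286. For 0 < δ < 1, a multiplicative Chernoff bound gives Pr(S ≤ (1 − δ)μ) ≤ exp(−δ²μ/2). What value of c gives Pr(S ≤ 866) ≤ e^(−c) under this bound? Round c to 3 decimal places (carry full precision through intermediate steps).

73.640

Write 866 = (1 − δ)μ, so δ = 1 − 866/1304.286 = 0.3360352…
Then the exponent is δ²μ/2 = (μ − 866)²/(2μ) = 73.639761.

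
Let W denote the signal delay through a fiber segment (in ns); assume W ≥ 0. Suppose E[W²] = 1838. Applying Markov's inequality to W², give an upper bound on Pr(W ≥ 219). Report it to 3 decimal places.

Since W ≥ 0, the event {W ≥ 219} is the same as {W² ≥ 47961}.
Markov's inequality applied to W² gives Pr(W² ≥ 47961) ≤ E[W²]/47961 = 1838/47961 = 0.0383.

0.038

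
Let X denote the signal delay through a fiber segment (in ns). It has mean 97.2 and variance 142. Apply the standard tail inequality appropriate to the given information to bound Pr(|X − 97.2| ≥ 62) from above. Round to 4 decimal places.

Mean and variance are known, so Chebyshev's inequality applies.
Chebyshev: Pr(|X − μ| ≥ t) ≤ Var(X)/t².
Bound = 142 / 3844 = 0.0369.

0.0369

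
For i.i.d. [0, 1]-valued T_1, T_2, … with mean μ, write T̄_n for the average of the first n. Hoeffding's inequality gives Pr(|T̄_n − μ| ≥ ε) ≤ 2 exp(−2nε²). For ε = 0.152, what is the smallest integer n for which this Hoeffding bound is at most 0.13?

60

Require 2·exp(−2nε²) ≤ 0.13, i.e. 2nε² ≥ ln(2/0.13) = 2.733368.
So n ≥ 2.733368 / (2·0.152²) = 59.154.
The smallest integer n is 60.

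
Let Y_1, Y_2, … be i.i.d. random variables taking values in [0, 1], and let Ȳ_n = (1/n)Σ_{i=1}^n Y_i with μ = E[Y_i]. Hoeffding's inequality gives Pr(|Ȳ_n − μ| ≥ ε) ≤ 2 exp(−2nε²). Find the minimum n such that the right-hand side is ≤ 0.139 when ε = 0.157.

Require 2·exp(−2nε²) ≤ 0.139, i.e. 2nε² ≥ ln(2/0.139) = 2.666429.
So n ≥ 2.666429 / (2·0.157²) = 54.088.
The smallest integer n is 55.

55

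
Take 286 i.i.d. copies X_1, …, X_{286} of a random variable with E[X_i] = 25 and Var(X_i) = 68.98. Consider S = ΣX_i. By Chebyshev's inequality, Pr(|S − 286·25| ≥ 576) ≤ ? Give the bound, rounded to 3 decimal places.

Var(S) = n·Var(X_i) = 286·68.98 = 19728.28.
Chebyshev: Pr(|S − 286·25| ≥ 576) ≤ Var(S)/576² = 19728.28/331776 = 0.0595.

0.059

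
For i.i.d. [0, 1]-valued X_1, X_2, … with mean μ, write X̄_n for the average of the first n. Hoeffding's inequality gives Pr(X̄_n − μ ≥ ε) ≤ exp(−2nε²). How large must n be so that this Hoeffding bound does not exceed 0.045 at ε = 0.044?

801

Require exp(−2nε²) ≤ 0.045, i.e. 2nε² ≥ ln(1/0.045) = 3.101093.
So n ≥ 3.101093 / (2·0.044²) = 800.902.
The smallest integer n is 801.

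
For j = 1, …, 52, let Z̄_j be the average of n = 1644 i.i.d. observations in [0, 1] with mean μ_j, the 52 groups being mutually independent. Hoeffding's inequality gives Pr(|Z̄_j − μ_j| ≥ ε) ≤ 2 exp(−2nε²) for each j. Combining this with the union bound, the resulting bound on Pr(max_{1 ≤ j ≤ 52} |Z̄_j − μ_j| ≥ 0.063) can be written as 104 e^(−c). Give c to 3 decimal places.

13.050

Union bound over the 52 events: Pr(max_{1 ≤ j ≤ 52} |Z̄_j − μ_j| ≥ 0.063) ≤ 52·2·exp(−2nε²) = 104 exp(−2·1644·0.063²).
So c = 2·1644·0.063² = 13.0501.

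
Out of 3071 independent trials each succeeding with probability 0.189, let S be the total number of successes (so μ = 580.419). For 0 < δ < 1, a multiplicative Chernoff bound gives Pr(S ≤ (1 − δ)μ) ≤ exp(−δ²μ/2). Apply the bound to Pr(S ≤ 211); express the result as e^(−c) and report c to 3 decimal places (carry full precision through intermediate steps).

117.562

Write 211 = (1 − δ)μ, so δ = 1 − 211/580.419 = 0.6364695…
Then the exponent is δ²μ/2 = (μ − 211)²/(2μ) = 117.561966.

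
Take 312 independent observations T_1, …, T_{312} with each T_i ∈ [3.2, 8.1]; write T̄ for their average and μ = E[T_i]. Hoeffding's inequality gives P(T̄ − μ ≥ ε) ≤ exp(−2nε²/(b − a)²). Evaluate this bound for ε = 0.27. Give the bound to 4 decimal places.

0.1504

Exponent: 2nε²/(b − a)² = 2·312·0.27² / 4.9² = 1.89461.
Bound = exp(−1.89461) = 0.15038.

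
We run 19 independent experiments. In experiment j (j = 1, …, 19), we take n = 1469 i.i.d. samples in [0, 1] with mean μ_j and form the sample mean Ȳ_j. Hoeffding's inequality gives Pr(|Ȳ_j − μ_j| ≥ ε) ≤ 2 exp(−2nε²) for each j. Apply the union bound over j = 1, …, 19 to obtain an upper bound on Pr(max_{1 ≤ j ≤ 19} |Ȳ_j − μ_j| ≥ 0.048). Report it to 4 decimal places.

0.0436

Per-experiment Hoeffding bound: 2·exp(−2·1469·0.048²) = 2·exp(−6.76915) = 0.0022973.
Union bound over 19 events: 19·0.0022973 = 0.04365.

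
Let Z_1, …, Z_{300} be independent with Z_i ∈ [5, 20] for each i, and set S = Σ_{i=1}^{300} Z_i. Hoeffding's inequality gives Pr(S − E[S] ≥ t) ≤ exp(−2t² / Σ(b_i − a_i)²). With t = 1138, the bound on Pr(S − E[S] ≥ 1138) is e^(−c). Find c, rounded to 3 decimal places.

38.372

Σ(b_i − a_i)² = 300·(15)² = 67500.
c = 2t²/67500 = 2·1138²/67500 = 38.3717.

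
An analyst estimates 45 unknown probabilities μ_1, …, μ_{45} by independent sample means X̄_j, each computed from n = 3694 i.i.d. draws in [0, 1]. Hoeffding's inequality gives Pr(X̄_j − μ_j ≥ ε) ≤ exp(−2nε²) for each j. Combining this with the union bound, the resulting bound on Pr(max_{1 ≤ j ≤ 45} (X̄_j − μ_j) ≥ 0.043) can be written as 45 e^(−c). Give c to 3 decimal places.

Union bound over the 45 events: Pr(max_{1 ≤ j ≤ 45} (X̄_j − μ_j) ≥ 0.043) ≤ 45·exp(−2nε²) = 45 exp(−2·3694·0.043²).
So c = 2·3694·0.043² = 13.6604.

13.660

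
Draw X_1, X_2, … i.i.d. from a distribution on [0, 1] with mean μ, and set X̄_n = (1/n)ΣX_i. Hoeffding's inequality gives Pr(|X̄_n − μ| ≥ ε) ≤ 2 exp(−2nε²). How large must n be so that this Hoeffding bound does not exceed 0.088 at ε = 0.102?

Require 2·exp(−2nε²) ≤ 0.088, i.e. 2nε² ≥ ln(2/0.088) = 3.123566.
So n ≥ 3.123566 / (2·0.102²) = 150.114.
The smallest integer n is 151.

151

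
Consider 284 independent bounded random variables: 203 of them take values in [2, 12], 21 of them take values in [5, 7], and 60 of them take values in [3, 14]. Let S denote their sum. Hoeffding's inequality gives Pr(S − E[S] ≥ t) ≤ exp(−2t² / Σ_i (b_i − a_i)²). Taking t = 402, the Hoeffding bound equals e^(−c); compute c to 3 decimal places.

Σ(b_i − a_i)² = 203·10² + 21·2² + 60·11² = 27644.
c = 2t² / 27644 = 2·402² / 27644 = 11.6918.

11.692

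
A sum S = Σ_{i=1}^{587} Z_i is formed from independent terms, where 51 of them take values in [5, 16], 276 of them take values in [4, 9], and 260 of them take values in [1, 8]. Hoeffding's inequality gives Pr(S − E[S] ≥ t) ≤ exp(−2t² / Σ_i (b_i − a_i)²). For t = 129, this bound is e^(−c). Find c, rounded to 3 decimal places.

Σ(b_i − a_i)² = 51·11² + 276·5² + 260·7² = 25811.
c = 2t² / 25811 = 2·129² / 25811 = 1.2895.

1.289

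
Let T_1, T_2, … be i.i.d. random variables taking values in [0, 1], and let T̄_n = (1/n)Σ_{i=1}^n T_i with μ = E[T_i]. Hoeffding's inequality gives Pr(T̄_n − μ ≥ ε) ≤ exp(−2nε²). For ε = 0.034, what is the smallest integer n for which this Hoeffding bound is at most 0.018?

Require exp(−2nε²) ≤ 0.018, i.e. 2nε² ≥ ln(1/0.018) = 4.017384.
So n ≥ 4.017384 / (2·0.034²) = 1737.623.
The smallest integer n is 1738.

1738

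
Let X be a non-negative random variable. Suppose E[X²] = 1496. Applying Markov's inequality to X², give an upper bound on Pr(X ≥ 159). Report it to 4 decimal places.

0.0592

Since X ≥ 0, the event {X ≥ 159} is the same as {X² ≥ 25281}.
Markov's inequality applied to X² gives Pr(X² ≥ 25281) ≤ E[X²]/25281 = 1496/25281 = 0.0592.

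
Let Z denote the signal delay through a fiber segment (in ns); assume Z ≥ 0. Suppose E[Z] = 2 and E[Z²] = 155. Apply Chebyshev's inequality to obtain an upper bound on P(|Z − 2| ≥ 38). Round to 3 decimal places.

Var(Z) = E[Z²] − (E[Z])² = 155 − 4 = 151.
Chebyshev's inequality: P(|Z − μ| ≥ t) ≤ Var(Z)/t² = 151/1444 = 0.1046.

0.105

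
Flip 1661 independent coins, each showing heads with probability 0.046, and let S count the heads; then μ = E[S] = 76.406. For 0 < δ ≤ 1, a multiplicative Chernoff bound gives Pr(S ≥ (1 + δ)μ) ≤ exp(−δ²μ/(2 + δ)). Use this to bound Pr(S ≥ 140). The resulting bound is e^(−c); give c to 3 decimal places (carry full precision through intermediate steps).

18.688

Write 140 = (1 + δ)μ, so δ = 140/76.406 − 1 = 0.8323168…
Then the exponent is δ²μ/(2 + δ) = (140 − μ)² / (μ·(2 + δ)) = 18.688007.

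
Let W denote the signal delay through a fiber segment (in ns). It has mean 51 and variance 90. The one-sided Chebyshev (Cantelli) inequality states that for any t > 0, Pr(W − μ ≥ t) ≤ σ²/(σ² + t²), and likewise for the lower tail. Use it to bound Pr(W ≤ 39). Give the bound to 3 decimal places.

Here σ² = 90 and t = 12, so σ² + t² = 234.
Cantelli's bound: 90/234 = 0.3846.

0.385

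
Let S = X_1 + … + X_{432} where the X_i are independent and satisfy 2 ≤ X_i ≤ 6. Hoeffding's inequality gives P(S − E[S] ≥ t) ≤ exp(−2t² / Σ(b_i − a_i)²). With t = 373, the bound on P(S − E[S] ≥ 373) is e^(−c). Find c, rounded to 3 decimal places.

Σ(b_i − a_i)² = 432·(4)² = 6912.
c = 2t²/6912 = 2·373²/6912 = 40.2572.

40.257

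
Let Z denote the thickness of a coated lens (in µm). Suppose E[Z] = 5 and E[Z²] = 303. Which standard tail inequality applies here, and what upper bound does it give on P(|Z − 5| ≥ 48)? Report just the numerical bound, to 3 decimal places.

The first two moments determine the variance, so Chebyshev's inequality is the sharpest standard bound available.
Var(Z) = E[Z²] − (E[Z])² = 303 − 25 = 278.
Chebyshev's inequality: P(|Z − μ| ≥ t) ≤ Var(Z)/t² = 278/2304 = 0.1207.

0.121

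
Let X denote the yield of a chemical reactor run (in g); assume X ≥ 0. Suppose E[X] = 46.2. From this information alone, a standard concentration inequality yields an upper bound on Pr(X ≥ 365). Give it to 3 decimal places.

0.127

Only the mean of a non-negative variable is known, so Markov's inequality is the applicable tail bound.
Markov's inequality: for a non-negative random variable, Pr(X ≥ a) ≤ E[X]/a.
Here E[X] = 46.2 and a = 365, so the bound is 46.2/365 = 0.1266.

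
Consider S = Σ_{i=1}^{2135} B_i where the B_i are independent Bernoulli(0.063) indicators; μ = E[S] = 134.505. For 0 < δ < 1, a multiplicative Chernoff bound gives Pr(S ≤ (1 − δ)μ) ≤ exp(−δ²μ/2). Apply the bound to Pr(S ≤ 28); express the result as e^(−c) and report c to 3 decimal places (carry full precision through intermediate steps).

Write 28 = (1 − δ)μ, so δ = 1 − 28/134.505 = 0.7918293…
Then the exponent is δ²μ/2 = (μ − 28)²/(2μ) = 42.166890.

42.167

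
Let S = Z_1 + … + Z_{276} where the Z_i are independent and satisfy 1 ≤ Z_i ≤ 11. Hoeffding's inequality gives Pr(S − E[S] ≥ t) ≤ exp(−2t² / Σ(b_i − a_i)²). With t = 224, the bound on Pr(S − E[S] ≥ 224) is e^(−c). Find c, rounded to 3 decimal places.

3.636

Σ(b_i − a_i)² = 276·(10)² = 27600.
c = 2t²/27600 = 2·224²/27600 = 3.6359.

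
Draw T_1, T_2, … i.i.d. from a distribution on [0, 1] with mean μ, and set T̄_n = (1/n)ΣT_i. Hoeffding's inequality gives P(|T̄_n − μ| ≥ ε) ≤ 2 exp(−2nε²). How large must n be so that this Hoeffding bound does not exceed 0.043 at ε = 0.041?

1143

Require 2·exp(−2nε²) ≤ 0.043, i.e. 2nε² ≥ ln(2/0.043) = 3.839702.
So n ≥ 3.839702 / (2·0.041²) = 1142.089.
The smallest integer n is 1143.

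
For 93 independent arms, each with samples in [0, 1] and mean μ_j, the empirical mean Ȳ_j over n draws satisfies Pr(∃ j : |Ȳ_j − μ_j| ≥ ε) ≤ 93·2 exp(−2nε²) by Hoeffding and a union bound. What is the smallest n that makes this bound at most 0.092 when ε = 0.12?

Need 2·93·exp(−2nε²) ≤ 0.092, i.e. exp(−2nε²) ≤ 0.092/186.
So 2nε² ≥ ln(186/0.092) = 7.611713.
Hence n ≥ 7.611713/(2·0.12²) = 264.296.
The smallest integer n is 265.

265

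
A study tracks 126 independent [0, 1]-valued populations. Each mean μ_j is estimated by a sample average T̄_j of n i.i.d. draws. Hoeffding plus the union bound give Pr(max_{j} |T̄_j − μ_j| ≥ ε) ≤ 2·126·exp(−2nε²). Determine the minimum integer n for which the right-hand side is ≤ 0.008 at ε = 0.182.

Need 2·126·exp(−2nε²) ≤ 0.008, i.e. exp(−2nε²) ≤ 0.008/252.
So 2nε² ≥ ln(252/0.008) = 10.357743.
Hence n ≥ 10.357743/(2·0.182²) = 156.348.
The smallest integer n is 157.

157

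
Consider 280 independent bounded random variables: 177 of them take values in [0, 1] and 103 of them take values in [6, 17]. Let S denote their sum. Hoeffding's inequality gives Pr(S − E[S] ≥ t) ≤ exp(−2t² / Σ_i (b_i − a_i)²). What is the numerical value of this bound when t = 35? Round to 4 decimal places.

0.8238

Σ(b_i − a_i)² = 177·1² + 103·11² = 12640.
Exponent = 2·35² / 12640 = 0.19383.
Bound = exp(−0.19383) = 0.82380.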